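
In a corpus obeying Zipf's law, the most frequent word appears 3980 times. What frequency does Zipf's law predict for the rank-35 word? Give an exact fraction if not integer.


Zipf's law: freq(rank) = f1 / rank
f1 = 3980, rank = 35
freq = 3980 / 35
GCD(3980, 35) = 5
Simplified: 796/7

796/7


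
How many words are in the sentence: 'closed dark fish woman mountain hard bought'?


Counting words by splitting on spaces:
  Word 1: 'closed'
  Word 2: 'dark'
  Word 3: 'fish'
  Word 4: 'woman'
  Word 5: 'mountain'
  Word 6: 'hard'
  Word 7: 'bought'
Total words: 7

7


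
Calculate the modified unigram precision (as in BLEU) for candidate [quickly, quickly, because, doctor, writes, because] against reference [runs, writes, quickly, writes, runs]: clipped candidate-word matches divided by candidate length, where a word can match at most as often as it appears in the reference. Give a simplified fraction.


Reference word counts: {'quickly': 1, 'runs': 2, 'writes': 2}
Checking each candidate word (with clipping):
  'quickly' -> in reference (ref count 1, used 1/1) -> match (matches: 1)
  'quickly' -> ref count 1 already used up (1/1) -> clipped, no match (matches: 1)
  'because' -> not in reference -> no match (matches: 1)
  'doctor' -> not in reference -> no match (matches: 1)
  'writes' -> in reference (ref count 2, used 1/2) -> match (matches: 2)
  'because' -> not in reference -> no match (matches: 2)
Clipped matches: 2, Candidate length: 6
Precision = 2/6 = 1/3

1/3


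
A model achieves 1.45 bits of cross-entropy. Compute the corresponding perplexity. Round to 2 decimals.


Perplexity formula: PP = 2^H
H = 1.45
PP = 2^1.45
Decompose: 2^1.45 = 2^1 * 2^0.45
2^1 = 2, 2^0.45 ~ 1.3660403
PP ~ 2 * 1.3660403 = 2.7320806
Rounded to 2 decimals: 2.73

2.73


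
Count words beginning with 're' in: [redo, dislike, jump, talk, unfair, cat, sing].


Checking each word for prefix 're':
  'redo' -> YES, starts with 're' (count: 1)
  'dislike' -> no (count: 1)
  'jump' -> no (count: 1)
  'talk' -> no (count: 1)
  'unfair' -> no (count: 1)
  'cat' -> no (count: 1)
  'sing' -> no (count: 1)
Total with prefix 're': 1

1


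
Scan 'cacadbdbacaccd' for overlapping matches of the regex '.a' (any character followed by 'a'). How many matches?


Pattern: .a means any character followed by 'a'.
Scanning 'cacadbdbacaccd' position-by-position:
  Pos 0: window 'ca' -> MATCH
  Pos 1: window 'ac' -> no
  Pos 2: window 'ca' -> MATCH
  Pos 3: window 'ad' -> no
  Pos 4: window 'db' -> no
  Pos 5: window 'bd' -> no
  Pos 6: window 'db' -> no
  Pos 7: window 'ba' -> MATCH
  Pos 8: window 'ac' -> no
  Pos 9: window 'ca' -> MATCH
  Pos 10: window 'ac' -> no
  Pos 11: window 'cc' -> no
  Pos 12: window 'cd' -> no
  Pos 13: window 'd' -> no
Total matches: 4

4


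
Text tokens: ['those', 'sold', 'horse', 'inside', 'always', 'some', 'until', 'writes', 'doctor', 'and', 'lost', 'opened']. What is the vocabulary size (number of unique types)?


Listing all tokens and tracking unique types:
  Token 1: 'those' -> NEW (unique so far: 1)
  Token 2: 'sold' -> NEW (unique so far: 2)
  Token 3: 'horse' -> NEW (unique so far: 3)
  Token 4: 'inside' -> NEW (unique so far: 4)
  Token 5: 'always' -> NEW (unique so far: 5)
  Token 6: 'some' -> NEW (unique so far: 6)
  Token 7: 'until' -> NEW (unique so far: 7)
  Token 8: 'writes' -> NEW (unique so far: 8)
  Token 9: 'doctor' -> NEW (unique so far: 9)
  Token 10: 'and' -> NEW (unique so far: 10)
  Token 11: 'lost' -> NEW (unique so far: 11)
  Token 12: 'opened' -> NEW (unique so far: 12)
Unique types: ('always', 'and', 'doctor', 'horse', 'inside', 'lost', 'opened', 'sold', 'some', 'those', 'until', 'writes')
Vocabulary size: 12

12


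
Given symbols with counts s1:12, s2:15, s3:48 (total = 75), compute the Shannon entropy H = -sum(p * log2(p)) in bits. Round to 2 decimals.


Computing entropy H = -sum(p_i * log2(p_i)):
  s1: p = 12/75 = 0.1600, -p*log2(p) = 0.4230
  s2: p = 15/75 = 0.2000, -p*log2(p) = 0.4644
  s3: p = 48/75 = 0.6400, -p*log2(p) = 0.4121
H = sum of terms = 1.2995
Rounded to 2 decimals: 1.30

1.30


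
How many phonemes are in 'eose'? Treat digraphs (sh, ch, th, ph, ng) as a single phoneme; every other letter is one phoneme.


Parsing 'eose' greedily, digraphs first:
  'e' -> vowel phoneme (phonemes so far: 1)
  'o' -> vowel phoneme (phonemes so far: 2)
  's' -> consonant phoneme (phonemes so far: 3)
  'e' -> vowel phoneme (phonemes so far: 4)
Total phonemes: 4

4


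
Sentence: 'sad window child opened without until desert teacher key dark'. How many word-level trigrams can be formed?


Word trigrams from [10] words:
  Trigram 1: (sad window child)
  Trigram 2: (window child opened)
  Trigram 3: (child opened without)
  Trigram 4: (opened without until)
  Trigram 5: (without until desert)
  Trigram 6: (until desert teacher)
  Trigram 7: (desert teacher key)
  Trigram 8: (teacher key dark)
Total word trigrams: 10 - 2 = 8

8


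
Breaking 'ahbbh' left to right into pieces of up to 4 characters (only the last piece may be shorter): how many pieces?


'ahbbh' has 5 characters.
Chunking with max size 4:
  Chunk 1: 'ahbb' (positions 0-3)
  Chunk 2: 'h' (positions 4-4)
Total chunks: ceil(5 / 4) = 2

2


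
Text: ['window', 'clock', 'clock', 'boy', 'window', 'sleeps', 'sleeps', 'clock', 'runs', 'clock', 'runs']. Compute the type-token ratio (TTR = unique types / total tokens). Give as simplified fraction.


Tokens: 11
Unique types: ('boy', 'clock', 'runs', 'sleeps', 'window') = 5
TTR = 5/11
Already in lowest terms.

5/11


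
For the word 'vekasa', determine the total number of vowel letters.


Scanning each character of 'vekasa':
  Position 1: 'v' -> consonant (running count: 0)
  Position 2: 'e' -> vowel (running count: 1)
  Position 3: 'k' -> consonant (running count: 1)
  Position 4: 'a' -> vowel (running count: 2)
  Position 5: 's' -> consonant (running count: 2)
  Position 6: 'a' -> vowel (running count: 3)
Total vowels: 3

3


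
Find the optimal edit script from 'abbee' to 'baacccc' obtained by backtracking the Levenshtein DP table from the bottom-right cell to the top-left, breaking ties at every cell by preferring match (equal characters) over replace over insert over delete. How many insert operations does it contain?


Edit distance = 6. Backtracking from cell (5, 7) with preference match > replace > insert > delete,
then listing the resulting alignment 'abbee' -> 'baacccc' left to right:
  Step 1: insert 'b' [insertion #1]
  Step 2: insert 'a' [insertion #2]
  Step 3: keep 'a'
  Step 4: replace b->c
  Step 5: replace b->c
  Step 6: replace e->c
  Step 7: replace e->c
Total insertions: 2

2


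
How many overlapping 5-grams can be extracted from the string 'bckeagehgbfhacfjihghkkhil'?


String 'bckeagehgbfhacfjihghkkhil' has length L = 25.
Number of overlapping n-grams = L - n + 1
Substituting: 25 - 5 + 1 = 21

21


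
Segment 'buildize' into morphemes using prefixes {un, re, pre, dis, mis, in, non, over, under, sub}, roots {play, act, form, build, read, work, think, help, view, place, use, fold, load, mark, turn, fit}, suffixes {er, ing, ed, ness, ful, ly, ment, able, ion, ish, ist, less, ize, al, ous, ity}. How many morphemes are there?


Segmenting 'buildize' against the inventory:
  'build' -> root (morpheme 1)
  'ize' -> suffix (morpheme 2)
Total morphemes: 2

2


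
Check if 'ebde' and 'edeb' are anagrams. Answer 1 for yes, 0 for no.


Sort characters of 'ebde': 'bdee'
Sort characters of 'edeb': 'bdee'
Sorted forms match -> they ARE anagrams
Result: 1

1


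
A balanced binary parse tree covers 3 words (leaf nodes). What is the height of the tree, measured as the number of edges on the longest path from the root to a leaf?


In a balanced binary tree with n leaves the deepest leaf is ceil(log2(n)) edges below the root.
log2(3) = 1.5850
ceil(1.5850) = 2
height (edges) = 2

2


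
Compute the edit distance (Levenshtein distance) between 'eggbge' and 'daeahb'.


Building DP table for s1='eggbge' (len 6) and s2='daeahb' (len 6):
       d  a  e  a  h  b
    0  1  2  3  4  5  6
  e 1  1  2  2  3  4  5
  g 2  2  2  3  3  4  5
  g 3  3  3  3  4  4  5
  b 4  4  4  4  4  5  4
  g 5  5  5  5  5  5  5
  e 6  6  6  5  6  6  6
Edit distance = dp[6][6] = 6

6


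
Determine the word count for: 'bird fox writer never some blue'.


Counting words by splitting on spaces:
  Word 1: 'bird'
  Word 2: 'fox'
  Word 3: 'writer'
  Word 4: 'never'
  Word 5: 'some'
  Word 6: 'blue'
Total words: 6

6


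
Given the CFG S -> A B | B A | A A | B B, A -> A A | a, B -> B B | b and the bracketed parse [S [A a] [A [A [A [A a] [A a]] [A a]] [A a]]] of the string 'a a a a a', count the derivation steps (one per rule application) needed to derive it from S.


Every bracketed nonterminal node [X ...] in the tree is produced by exactly one rule application.
Reading the tree off as a leftmost derivation:
  Step 1: S  =>  A A   (applied S -> A A)
  Step 2: A A  =>  a A   (applied A -> a)
  Step 3: a A  =>  a A A   (applied A -> A A)
  Step 4: a A A  =>  a A A A   (applied A -> A A)
  Step 5: a A A A  =>  a A A A A   (applied A -> A A)
  Step 6: a A A A A  =>  a a A A A   (applied A -> a)
  Step 7: a a A A A  =>  a a a A A   (applied A -> a)
  Step 8: a a a A A  =>  a a a a A   (applied A -> a)
  Step 9: a a a a A  =>  a a a a a   (applied A -> a)
Final yield: a a a a a
Total rewrite steps: 9

9


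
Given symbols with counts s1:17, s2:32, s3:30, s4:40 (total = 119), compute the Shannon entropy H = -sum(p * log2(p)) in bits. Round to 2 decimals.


Computing entropy H = -sum(p_i * log2(p_i)):
  s1: p = 17/119 = 0.1429, -p*log2(p) = 0.4011
  s2: p = 32/119 = 0.2689, -p*log2(p) = 0.5095
  s3: p = 30/119 = 0.2521, -p*log2(p) = 0.5012
  s4: p = 40/119 = 0.3361, -p*log2(p) = 0.5287
H = sum of terms = 1.9405
Rounded to 2 decimals: 1.94

1.94


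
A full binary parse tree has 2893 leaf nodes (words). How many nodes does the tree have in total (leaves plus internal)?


Leaf nodes (terminals): 2893
Internal nodes = n - 1 = 2893 - 1 = 2892
Total = leaves + internal = 2893 + 2892 = 5785

5785


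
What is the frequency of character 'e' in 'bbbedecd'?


Scanning 'bbbedecd' for 'e':
  Position 3: 'e' -> MATCH (count: 1)
  Position 5: 'e' -> MATCH (count: 2)
Total occurrences of 'e': 2

2


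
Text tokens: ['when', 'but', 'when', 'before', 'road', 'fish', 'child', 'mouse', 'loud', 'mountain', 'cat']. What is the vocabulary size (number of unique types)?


Listing all tokens and tracking unique types:
  Token 1: 'when' -> NEW (unique so far: 1)
  Token 2: 'but' -> NEW (unique so far: 2)
  Token 3: 'when' -> duplicate (unique so far: 2)
  Token 4: 'before' -> NEW (unique so far: 3)
  Token 5: 'road' -> NEW (unique so far: 4)
  Token 6: 'fish' -> NEW (unique so far: 5)
  Token 7: 'child' -> NEW (unique so far: 6)
  Token 8: 'mouse' -> NEW (unique so far: 7)
  Token 9: 'loud' -> NEW (unique so far: 8)
  Token 10: 'mountain' -> NEW (unique so far: 9)
  Token 11: 'cat' -> NEW (unique so far: 10)
Unique types: ('before', 'but', 'cat', 'child', 'fish', 'loud', 'mountain', 'mouse', 'road', 'when')
Vocabulary size: 10

10


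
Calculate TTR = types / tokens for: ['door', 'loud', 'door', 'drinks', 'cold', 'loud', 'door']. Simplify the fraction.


Tokens: 7
Unique types: ('cold', 'door', 'drinks', 'loud') = 4
TTR = 4/7
Already in lowest terms.

4/7


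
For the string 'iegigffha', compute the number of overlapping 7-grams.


String 'iegigffha' has length L = 9.
Number of overlapping n-grams = L - n + 1
Substituting: 9 - 7 + 1 = 3

3


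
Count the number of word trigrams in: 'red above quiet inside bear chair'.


Word trigrams from [6] words:
  Trigram 1: (red above quiet)
  Trigram 2: (above quiet inside)
  Trigram 3: (quiet inside bear)
  Trigram 4: (inside bear chair)
Total word trigrams: 6 - 2 = 4

4


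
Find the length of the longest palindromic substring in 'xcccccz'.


Scanning 'xcccccz' for palindromic substrings.
Substring at positions 1-5: 'ccccc'.
Check: reverse('ccccc') = 'ccccc' -> palindrome confirmed.
Neighbouring characters ('x' / 'z') break symmetry, so it cannot extend further.
No longer palindromic substring exists; longest length = 5

5


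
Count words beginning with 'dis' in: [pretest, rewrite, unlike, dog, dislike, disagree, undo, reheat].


Checking each word for prefix 'dis':
  'pretest' -> no (count: 0)
  'rewrite' -> no (count: 0)
  'unlike' -> no (count: 0)
  'dog' -> no (count: 0)
  'dislike' -> YES, starts with 'dis' (count: 1)
  'disagree' -> YES, starts with 'dis' (count: 2)
  'undo' -> no (count: 2)
  'reheat' -> no (count: 2)
Total with prefix 'dis': 2

2


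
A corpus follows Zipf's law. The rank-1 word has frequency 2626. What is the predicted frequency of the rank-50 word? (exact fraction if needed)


Zipf's law: freq(rank) = f1 / rank
f1 = 2626, rank = 50
freq = 2626 / 50
GCD(2626, 50) = 2
Simplified: 1313/25

1313/25


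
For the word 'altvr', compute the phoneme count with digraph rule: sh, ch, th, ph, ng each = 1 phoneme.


Parsing 'altvr' greedily, digraphs first:
  'a' -> vowel phoneme (phonemes so far: 1)
  'l' -> consonant phoneme (phonemes so far: 2)
  't' -> consonant phoneme (phonemes so far: 3)
  'v' -> consonant phoneme (phonemes so far: 4)
  'r' -> consonant phoneme (phonemes so far: 5)
Total phonemes: 5

5


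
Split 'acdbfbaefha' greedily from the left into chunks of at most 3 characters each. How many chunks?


'acdbfbaefha' has 11 characters.
Chunking with max size 3:
  Chunk 1: 'acd' (positions 0-2)
  Chunk 2: 'bfb' (positions 3-5)
  Chunk 3: 'aef' (positions 6-8)
  Chunk 4: 'ha' (positions 9-10)
Total chunks: ceil(11 / 3) = 4

4


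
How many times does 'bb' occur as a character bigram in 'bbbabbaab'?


Scanning 'bbbabbaab' for bigram 'bb':
  Position 0: 'bb' -> MATCH
  Position 1: 'bb' -> MATCH
  Position 2: 'ba' -> no
  Position 3: 'ab' -> no
  Position 4: 'bb' -> MATCH
  Position 5: 'ba' -> no
  Position 6: 'aa' -> no
  Position 7: 'ab' -> no
Total matches: 3

3


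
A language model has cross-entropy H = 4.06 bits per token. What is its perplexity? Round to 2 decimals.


Perplexity formula: PP = 2^H
H = 4.06
PP = 2^4.06
Decompose: 2^4.06 = 2^4 * 2^0.06
2^4 = 16, 2^0.06 ~ 1.0424658
PP ~ 16 * 1.0424658 = 16.6794528
Rounded to 2 decimals: 16.68

16.68


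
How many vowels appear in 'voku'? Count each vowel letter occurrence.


Scanning each character of 'voku':
  Position 1: 'v' -> consonant (running count: 0)
  Position 2: 'o' -> vowel (running count: 1)
  Position 3: 'k' -> consonant (running count: 1)
  Position 4: 'u' -> vowel (running count: 2)
Total vowels: 2

2


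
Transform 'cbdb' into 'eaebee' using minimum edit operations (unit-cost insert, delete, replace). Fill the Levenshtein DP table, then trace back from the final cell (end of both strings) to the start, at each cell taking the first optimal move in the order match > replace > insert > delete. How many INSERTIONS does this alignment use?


Edit distance = 5. Backtracking from cell (4, 6) with preference match > replace > insert > delete,
then listing the resulting alignment 'cbdb' -> 'eaebee' left to right:
  Step 1: insert 'e' [insertion #1]
  Step 2: insert 'a' [insertion #2]
  Step 3: replace c->e
  Step 4: keep 'b'
  Step 5: replace d->e
  Step 6: replace b->e
Total insertions: 2

2


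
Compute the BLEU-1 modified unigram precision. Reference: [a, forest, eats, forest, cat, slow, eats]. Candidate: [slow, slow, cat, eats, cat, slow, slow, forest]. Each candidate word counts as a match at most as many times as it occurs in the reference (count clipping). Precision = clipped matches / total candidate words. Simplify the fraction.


Reference word counts: {'a': 1, 'cat': 1, 'eats': 2, 'forest': 2, 'slow': 1}
Checking each candidate word (with clipping):
  'slow' -> in reference (ref count 1, used 1/1) -> match (matches: 1)
  'slow' -> ref count 1 already used up (1/1) -> clipped, no match (matches: 1)
  'cat' -> in reference (ref count 1, used 1/1) -> match (matches: 2)
  'eats' -> in reference (ref count 2, used 1/2) -> match (matches: 3)
  'cat' -> ref count 1 already used up (1/1) -> clipped, no match (matches: 3)
  'slow' -> ref count 1 already used up (1/1) -> clipped, no match (matches: 3)
  'slow' -> ref count 1 already used up (1/1) -> clipped, no match (matches: 3)
  'forest' -> in reference (ref count 2, used 1/2) -> match (matches: 4)
Clipped matches: 4, Candidate length: 8
Precision = 4/8 = 1/2

1/2


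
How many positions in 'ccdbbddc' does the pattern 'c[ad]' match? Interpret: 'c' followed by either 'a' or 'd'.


Pattern: c[ad] means 'c' followed by either 'a' or 'd'.
Scanning 'ccdbbddc' position-by-position:
  Pos 0: window 'cc' -> no
  Pos 1: window 'cd' -> MATCH
  Pos 2: window 'db' -> no
  Pos 3: window 'bb' -> no
  Pos 4: window 'bd' -> no
  Pos 5: window 'dd' -> no
  Pos 6: window 'dc' -> no
  Pos 7: window 'c' -> no
Total matches: 1

1


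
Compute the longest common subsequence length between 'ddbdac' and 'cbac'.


DP table for LCS of 'ddbdac' and 'cbac':
       c  b  a  c
    0  0  0  0  0
  d 0  0  0  0  0
  d 0  0  0  0  0
  b 0  0  1  1  1
  d 0  0  1  1  1
  a 0  0  1  2  2
  c 0  1  1  2  3
LCS: 'bac'
LCS length = 3

3


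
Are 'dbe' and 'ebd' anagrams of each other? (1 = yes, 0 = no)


Sort characters of 'dbe': 'bde'
Sort characters of 'ebd': 'bde'
Sorted forms match -> they ARE anagrams
Result: 1

1


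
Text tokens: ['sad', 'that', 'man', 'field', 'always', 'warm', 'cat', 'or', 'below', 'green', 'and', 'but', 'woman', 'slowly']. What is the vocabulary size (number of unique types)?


Listing all tokens and tracking unique types:
  Token 1: 'sad' -> NEW (unique so far: 1)
  Token 2: 'that' -> NEW (unique so far: 2)
  Token 3: 'man' -> NEW (unique so far: 3)
  Token 4: 'field' -> NEW (unique so far: 4)
  Token 5: 'always' -> NEW (unique so far: 5)
  Token 6: 'warm' -> NEW (unique so far: 6)
  Token 7: 'cat' -> NEW (unique so far: 7)
  Token 8: 'or' -> NEW (unique so far: 8)
  Token 9: 'below' -> NEW (unique so far: 9)
  Token 10: 'green' -> NEW (unique so far: 10)
  Token 11: 'and' -> NEW (unique so far: 11)
  Token 12: 'but' -> NEW (unique so far: 12)
  Token 13: 'woman' -> NEW (unique so far: 13)
  Token 14: 'slowly' -> NEW (unique so far: 14)
Unique types: ('always', 'and', 'below', 'but', 'cat', 'field', 'green', 'man', 'or', 'sad', 'slowly', 'that', 'warm', 'woman')
Vocabulary size: 14

14


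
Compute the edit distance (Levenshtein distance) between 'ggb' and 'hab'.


Building DP table for s1='ggb' (len 3) and s2='hab' (len 3):
       h  a  b
    0  1  2  3
  g 1  1  2  3
  g 2  2  2  3
  b 3  3  3  2
Edit distance = dp[3][3] = 2

2


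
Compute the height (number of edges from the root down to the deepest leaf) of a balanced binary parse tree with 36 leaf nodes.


In a balanced binary tree with n leaves the deepest leaf is ceil(log2(n)) edges below the root.
log2(36) = 5.1699
ceil(5.1699) = 6
height (edges) = 6

6


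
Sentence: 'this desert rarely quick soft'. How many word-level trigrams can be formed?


Word trigrams from [5] words:
  Trigram 1: (this desert rarely)
  Trigram 2: (desert rarely quick)
  Trigram 3: (rarely quick soft)
Total word trigrams: 5 - 2 = 3

3


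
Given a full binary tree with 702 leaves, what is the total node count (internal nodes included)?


Leaf nodes (terminals): 702
Internal nodes = n - 1 = 702 - 1 = 701
Total = leaves + internal = 702 + 701 = 1403

1403


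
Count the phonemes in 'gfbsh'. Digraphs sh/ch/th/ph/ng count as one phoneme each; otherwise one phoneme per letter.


Parsing 'gfbsh' greedily, digraphs first:
  'g' -> consonant phoneme (phonemes so far: 1)
  'f' -> consonant phoneme (phonemes so far: 2)
  'b' -> consonant phoneme (phonemes so far: 3)
  'sh' -> digraph (1 consonant phoneme) (phonemes so far: 4)
Total phonemes: 4

4


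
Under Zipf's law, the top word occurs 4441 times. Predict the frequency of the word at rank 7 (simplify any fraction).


Zipf's law: freq(rank) = f1 / rank
f1 = 4441, rank = 7
freq = 4441 / 7
GCD(4441, 7) = 1
Simplified: 4441/7

4441/7


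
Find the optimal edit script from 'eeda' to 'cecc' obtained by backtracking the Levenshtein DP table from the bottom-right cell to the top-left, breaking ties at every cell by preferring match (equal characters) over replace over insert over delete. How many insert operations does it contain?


Edit distance = 3. Backtracking from cell (4, 4) with preference match > replace > insert > delete,
then listing the resulting alignment 'eeda' -> 'cecc' left to right:
  Step 1: replace e->c
  Step 2: keep 'e'
  Step 3: replace d->c
  Step 4: replace a->c
Total insertions: 0

0


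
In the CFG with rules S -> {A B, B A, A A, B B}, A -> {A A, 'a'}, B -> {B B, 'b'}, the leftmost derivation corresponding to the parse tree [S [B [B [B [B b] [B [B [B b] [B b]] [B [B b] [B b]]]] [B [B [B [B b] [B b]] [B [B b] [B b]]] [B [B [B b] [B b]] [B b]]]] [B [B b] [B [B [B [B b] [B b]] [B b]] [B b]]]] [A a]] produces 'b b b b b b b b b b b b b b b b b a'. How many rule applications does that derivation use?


Every bracketed nonterminal node [X ...] in the tree is produced by exactly one rule application.
Reading the tree off as a leftmost derivation:
  Step 1: S  =>  B A   (applied S -> B A)
  Step 2: B A  =>  B B A   (applied B -> B B)
  Step 3: B B A  =>  B B B A   (applied B -> B B)
  Step 4: B B B A  =>  B B B B A   (applied B -> B B)
  Step 5: B B B B A  =>  b B B B A   (applied B -> b)
  Step 6: b B B B A  =>  b B B B B A   (applied B -> B B)
  Step 7: b B B B B A  =>  b B B B B B A   (applied B -> B B)
  Step 8: b B B B B B A  =>  b b B B B B A   (applied B -> b)
  Step 9: b b B B B B A  =>  b b b B B B A   (applied B -> b)
  Step 10: b b b B B B A  =>  b b b B B B B A   (applied B -> B B)
  Step 11: b b b B B B B A  =>  b b b b B B B A   (applied B -> b)
  Step 12: b b b b B B B A  =>  b b b b b B B A   (applied B -> b)
  Step 13: b b b b b B B A  =>  b b b b b B B B A   (applied B -> B B)
  Step 14: b b b b b B B B A  =>  b b b b b B B B B A   (applied B -> B B)
  Step 15: b b b b b B B B B A  =>  b b b b b B B B B B A   (applied B -> B B)
  Step 16: b b b b b B B B B B A  =>  b b b b b b B B B B A   (applied B -> b)
  Step 17: b b b b b b B B B B A  =>  b b b b b b b B B B A   (applied B -> b)
  Step 18: b b b b b b b B B B A  =>  b b b b b b b B B B B A   (applied B -> B B)
  Step 19: b b b b b b b B B B B A  =>  b b b b b b b b B B B A   (applied B -> b)
  Step 20: b b b b b b b b B B B A  =>  b b b b b b b b b B B A   (applied B -> b)
  Step 21: b b b b b b b b b B B A  =>  b b b b b b b b b B B B A   (applied B -> B B)
  Step 22: b b b b b b b b b B B B A  =>  b b b b b b b b b B B B B A   (applied B -> B B)
  Step 23: b b b b b b b b b B B B B A  =>  b b b b b b b b b b B B B A   (applied B -> b)
  Step 24: b b b b b b b b b b B B B A  =>  b b b b b b b b b b b B B A   (applied B -> b)
  Step 25: b b b b b b b b b b b B B A  =>  b b b b b b b b b b b b B A   (applied B -> b)
  Step 26: b b b b b b b b b b b b B A  =>  b b b b b b b b b b b b B B A   (applied B -> B B)
  Step 27: b b b b b b b b b b b b B B A  =>  b b b b b b b b b b b b b B A   (applied B -> b)
  Step 28: b b b b b b b b b b b b b B A  =>  b b b b b b b b b b b b b B B A   (applied B -> B B)
  Step 29: b b b b b b b b b b b b b B B A  =>  b b b b b b b b b b b b b B B B A   (applied B -> B B)
  Step 30: b b b b b b b b b b b b b B B B A  =>  b b b b b b b b b b b b b B B B B A   (applied B -> B B)
  Step 31: b b b b b b b b b b b b b B B B B A  =>  b b b b b b b b b b b b b b B B B A   (applied B -> b)
  Step 32: b b b b b b b b b b b b b b B B B A  =>  b b b b b b b b b b b b b b b B B A   (applied B -> b)
  Step 33: b b b b b b b b b b b b b b b B B A  =>  b b b b b b b b b b b b b b b b B A   (applied B -> b)
  Step 34: b b b b b b b b b b b b b b b b B A  =>  b b b b b b b b b b b b b b b b b A   (applied B -> b)
  Step 35: b b b b b b b b b b b b b b b b b A  =>  b b b b b b b b b b b b b b b b b a   (applied A -> a)
Final yield: b b b b b b b b b b b b b b b b b a
Total rewrite steps: 35

35


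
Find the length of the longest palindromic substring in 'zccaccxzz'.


Scanning 'zccaccxzz' for palindromic substrings.
Substring at positions 1-5: 'ccacc'.
Check: reverse('ccacc') = 'ccacc' -> palindrome confirmed.
Neighbouring characters ('z' / 'x') break symmetry, so it cannot extend further.
No longer palindromic substring exists; longest length = 5

5


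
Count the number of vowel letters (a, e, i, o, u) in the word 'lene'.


Scanning each character of 'lene':
  Position 1: 'l' -> consonant (running count: 0)
  Position 2: 'e' -> vowel (running count: 1)
  Position 3: 'n' -> consonant (running count: 1)
  Position 4: 'e' -> vowel (running count: 2)
Total vowels: 2

2


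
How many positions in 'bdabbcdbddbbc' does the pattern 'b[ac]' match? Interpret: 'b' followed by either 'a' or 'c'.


Pattern: b[ac] means 'b' followed by either 'a' or 'c'.
Scanning 'bdabbcdbddbbc' position-by-position:
  Pos 0: window 'bd' -> no
  Pos 1: window 'da' -> no
  Pos 2: window 'ab' -> no
  Pos 3: window 'bb' -> no
  Pos 4: window 'bc' -> MATCH
  Pos 5: window 'cd' -> no
  Pos 6: window 'db' -> no
  Pos 7: window 'bd' -> no
  Pos 8: window 'dd' -> no
  Pos 9: window 'db' -> no
  Pos 10: window 'bb' -> no
  Pos 11: window 'bc' -> MATCH
  Pos 12: window 'c' -> no
Total matches: 2

2


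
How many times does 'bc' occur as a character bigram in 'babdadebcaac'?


Scanning 'babdadebcaac' for bigram 'bc':
  Position 0: 'ba' -> no
  Position 1: 'ab' -> no
  Position 2: 'bd' -> no
  Position 3: 'da' -> no
  Position 4: 'ad' -> no
  Position 5: 'de' -> no
  Position 6: 'eb' -> no
  Position 7: 'bc' -> MATCH
  Position 8: 'ca' -> no
  Position 9: 'aa' -> no
  Position 10: 'ac' -> no
Total matches: 1

1


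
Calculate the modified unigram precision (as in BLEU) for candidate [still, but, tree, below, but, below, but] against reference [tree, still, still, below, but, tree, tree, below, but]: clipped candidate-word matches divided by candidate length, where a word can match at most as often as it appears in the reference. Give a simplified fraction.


Reference word counts: {'below': 2, 'but': 2, 'still': 2, 'tree': 3}
Checking each candidate word (with clipping):
  'still' -> in reference (ref count 2, used 1/2) -> match (matches: 1)
  'but' -> in reference (ref count 2, used 1/2) -> match (matches: 2)
  'tree' -> in reference (ref count 3, used 1/3) -> match (matches: 3)
  'below' -> in reference (ref count 2, used 1/2) -> match (matches: 4)
  'but' -> in reference (ref count 2, used 2/2) -> match (matches: 5)
  'below' -> in reference (ref count 2, used 2/2) -> match (matches: 6)
  'but' -> ref count 2 already used up (2/2) -> clipped, no match (matches: 6)
Clipped matches: 6, Candidate length: 7
Precision = 6/7

6/7


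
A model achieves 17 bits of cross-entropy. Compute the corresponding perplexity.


Perplexity formula: PP = 2^H
H = 17
PP = 2^17
PP = 2^17 = 131072

131072


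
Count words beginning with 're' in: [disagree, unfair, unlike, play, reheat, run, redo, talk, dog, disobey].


Checking each word for prefix 're':
  'disagree' -> no (count: 0)
  'unfair' -> no (count: 0)
  'unlike' -> no (count: 0)
  'play' -> no (count: 0)
  'reheat' -> YES, starts with 're' (count: 1)
  'run' -> no (count: 1)
  'redo' -> YES, starts with 're' (count: 2)
  'talk' -> no (count: 2)
  'dog' -> no (count: 2)
  'disobey' -> no (count: 2)
Total with prefix 're': 2

2


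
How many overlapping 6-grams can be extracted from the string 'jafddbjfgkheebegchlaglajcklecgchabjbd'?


String 'jafddbjfgkheebegchlaglajcklecgchabjbd' has length L = 37.
Number of overlapping n-grams = L - n + 1
Substituting: 37 - 6 + 1 = 32

32


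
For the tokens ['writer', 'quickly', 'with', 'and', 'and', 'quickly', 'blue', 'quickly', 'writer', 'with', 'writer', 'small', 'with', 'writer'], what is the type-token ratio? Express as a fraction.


Tokens: 14
Unique types: ('and', 'blue', 'quickly', 'small', 'with', 'writer') = 6
TTR = 6/14
Simplify: divide both by 2 -> 3/7
TTR = 3/7

3/7


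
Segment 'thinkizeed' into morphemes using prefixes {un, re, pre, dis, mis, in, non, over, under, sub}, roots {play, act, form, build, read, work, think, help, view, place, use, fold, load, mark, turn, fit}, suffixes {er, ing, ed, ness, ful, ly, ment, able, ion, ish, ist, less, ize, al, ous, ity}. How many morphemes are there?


Segmenting 'thinkizeed' against the inventory:
  'think' -> root (morpheme 1)
  'ize' -> suffix (morpheme 2)
  'ed' -> suffix (morpheme 3)
Total morphemes: 3

3


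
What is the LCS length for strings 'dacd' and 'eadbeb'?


DP table for LCS of 'dacd' and 'eadbeb':
       e  a  d  b  e  b
    0  0  0  0  0  0  0
  d 0  0  0  1  1  1  1
  a 0  0  1  1  1  1  1
  c 0  0  1  1  1  1  1
  d 0  0  1  2  2  2  2
LCS: 'ad'
LCS length = 2

2


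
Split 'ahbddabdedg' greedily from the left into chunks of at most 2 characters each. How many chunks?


'ahbddabdedg' has 11 characters.
Chunking with max size 2:
  Chunk 1: 'ah' (positions 0-1)
  Chunk 2: 'bd' (positions 2-3)
  Chunk 3: 'da' (positions 4-5)
  Chunk 4: 'bd' (positions 6-7)
  Chunk 5: 'ed' (positions 8-9)
  Chunk 6: 'g' (positions 10-10)
Total chunks: ceil(11 / 2) = 6

6


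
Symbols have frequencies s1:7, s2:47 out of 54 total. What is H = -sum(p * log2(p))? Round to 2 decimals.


Computing entropy H = -sum(p_i * log2(p_i)):
  s1: p = 7/54 = 0.1296, -p*log2(p) = 0.3821
  s2: p = 47/54 = 0.8704, -p*log2(p) = 0.1743
H = sum of terms = 0.5564
Rounded to 2 decimals: 0.56

0.56


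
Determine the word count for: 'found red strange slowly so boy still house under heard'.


Counting words by splitting on spaces:
  Word 1: 'found'
  Word 2: 'red'
  Word 3: 'strange'
  Word 4: 'slowly'
  Word 5: 'so'
  Word 6: 'boy'
  Word 7: 'still'
  Word 8: 'house'
  Word 9: 'under'
  Word 10: 'heard'
Total words: 10

10


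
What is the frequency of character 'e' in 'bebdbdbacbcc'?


Scanning 'bebdbdbacbcc' for 'e':
  Position 1: 'e' -> MATCH (count: 1)
Total occurrences of 'e': 1

1


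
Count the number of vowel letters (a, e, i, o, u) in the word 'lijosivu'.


Scanning each character of 'lijosivu':
  Position 1: 'l' -> consonant (running count: 0)
  Position 2: 'i' -> vowel (running count: 1)
  Position 3: 'j' -> consonant (running count: 1)
  Position 4: 'o' -> vowel (running count: 2)
  Position 5: 's' -> consonant (running count: 2)
  Position 6: 'i' -> vowel (running count: 3)
  Position 7: 'v' -> consonant (running count: 3)
  Position 8: 'u' -> vowel (running count: 4)
Total vowels: 4

4


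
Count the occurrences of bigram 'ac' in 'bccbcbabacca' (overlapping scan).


Scanning 'bccbcbabacca' for bigram 'ac':
  Position 0: 'bc' -> no
  Position 1: 'cc' -> no
  Position 2: 'cb' -> no
  Position 3: 'bc' -> no
  Position 4: 'cb' -> no
  Position 5: 'ba' -> no
  Position 6: 'ab' -> no
  Position 7: 'ba' -> no
  Position 8: 'ac' -> MATCH
  Position 9: 'cc' -> no
  Position 10: 'ca' -> no
Total matches: 1

1


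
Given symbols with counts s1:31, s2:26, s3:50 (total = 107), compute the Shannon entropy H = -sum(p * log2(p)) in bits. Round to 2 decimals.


Computing entropy H = -sum(p_i * log2(p_i)):
  s1: p = 31/107 = 0.2897, -p*log2(p) = 0.5178
  s2: p = 26/107 = 0.2430, -p*log2(p) = 0.4960
  s3: p = 50/107 = 0.4673, -p*log2(p) = 0.5129
H = sum of terms = 1.5267
Rounded to 2 decimals: 1.53

1.53


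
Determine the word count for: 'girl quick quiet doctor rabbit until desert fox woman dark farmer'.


Counting words by splitting on spaces:
  Word 1: 'girl'
  Word 2: 'quick'
  Word 3: 'quiet'
  Word 4: 'doctor'
  Word 5: 'rabbit'
  Word 6: 'until'
  Word 7: 'desert'
  Word 8: 'fox'
  Word 9: 'woman'
  Word 10: 'dark'
  Word 11: 'farmer'
Total words: 11

11


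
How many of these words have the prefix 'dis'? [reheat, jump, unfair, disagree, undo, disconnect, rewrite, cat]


Checking each word for prefix 'dis':
  'reheat' -> no (count: 0)
  'jump' -> no (count: 0)
  'unfair' -> no (count: 0)
  'disagree' -> YES, starts with 'dis' (count: 1)
  'undo' -> no (count: 1)
  'disconnect' -> YES, starts with 'dis' (count: 2)
  'rewrite' -> no (count: 2)
  'cat' -> no (count: 2)
Total with prefix 'dis': 2

2


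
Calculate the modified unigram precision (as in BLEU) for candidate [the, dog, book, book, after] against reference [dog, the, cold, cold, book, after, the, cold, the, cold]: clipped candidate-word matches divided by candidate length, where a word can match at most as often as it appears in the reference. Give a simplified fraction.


Reference word counts: {'after': 1, 'book': 1, 'cold': 4, 'dog': 1, 'the': 3}
Checking each candidate word (with clipping):
  'the' -> in reference (ref count 3, used 1/3) -> match (matches: 1)
  'dog' -> in reference (ref count 1, used 1/1) -> match (matches: 2)
  'book' -> in reference (ref count 1, used 1/1) -> match (matches: 3)
  'book' -> ref count 1 already used up (1/1) -> clipped, no match (matches: 3)
  'after' -> in reference (ref count 1, used 1/1) -> match (matches: 4)
Clipped matches: 4, Candidate length: 5
Precision = 4/5

4/5


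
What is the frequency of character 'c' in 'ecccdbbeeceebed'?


Scanning 'ecccdbbeeceebed' for 'c':
  Position 1: 'c' -> MATCH (count: 1)
  Position 2: 'c' -> MATCH (count: 2)
  Position 3: 'c' -> MATCH (count: 3)
  Position 9: 'c' -> MATCH (count: 4)
Total occurrences of 'c': 4

4


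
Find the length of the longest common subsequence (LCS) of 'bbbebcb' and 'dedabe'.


DP table for LCS of 'bbbebcb' and 'dedabe':
       d  e  d  a  b  e
    0  0  0  0  0  0  0
  b 0  0  0  0  0  1  1
  b 0  0  0  0  0  1  1
  b 0  0  0  0  0  1  1
  e 0  0  1  1  1  1  2
  b 0  0  1  1  1  2  2
  c 0  0  1  1  1  2  2
  b 0  0  1  1  1  2  2
LCS: 'be'
LCS length = 2

2


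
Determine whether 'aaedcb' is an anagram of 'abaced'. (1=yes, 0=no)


Sort characters of 'aaedcb': 'aabcde'
Sort characters of 'abaced': 'aabcde'
Sorted forms match -> they ARE anagrams
Result: 1

1


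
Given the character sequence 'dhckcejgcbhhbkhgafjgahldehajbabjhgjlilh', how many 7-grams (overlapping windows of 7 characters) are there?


String 'dhckcejgcbhhbkhgafjgahldehajbabjhgjlilh' has length L = 39.
Number of overlapping n-grams = L - n + 1
Substituting: 39 - 7 + 1 = 33

33


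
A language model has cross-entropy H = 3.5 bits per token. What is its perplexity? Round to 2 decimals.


Perplexity formula: PP = 2^H
H = 3.5
PP = 2^3.5
Decompose: 2^3.5 = 2^3 * 2^0.5 = 2^3 * sqrt(2)
2^3 = 8, sqrt(2) ~ 1.4142136
PP ~ 8 * 1.4142136 = 11.3137088
Rounded to 2 decimals: 11.31

11.31


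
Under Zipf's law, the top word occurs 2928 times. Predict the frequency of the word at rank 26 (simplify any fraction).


Zipf's law: freq(rank) = f1 / rank
f1 = 2928, rank = 26
freq = 2928 / 26
GCD(2928, 26) = 2
Simplified: 1464/13

1464/13


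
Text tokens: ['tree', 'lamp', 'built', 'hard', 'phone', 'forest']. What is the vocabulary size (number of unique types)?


Listing all tokens and tracking unique types:
  Token 1: 'tree' -> NEW (unique so far: 1)
  Token 2: 'lamp' -> NEW (unique so far: 2)
  Token 3: 'built' -> NEW (unique so far: 3)
  Token 4: 'hard' -> NEW (unique so far: 4)
  Token 5: 'phone' -> NEW (unique so far: 5)
  Token 6: 'forest' -> NEW (unique so far: 6)
Unique types: ('built', 'forest', 'hard', 'lamp', 'phone', 'tree')
Vocabulary size: 6

6


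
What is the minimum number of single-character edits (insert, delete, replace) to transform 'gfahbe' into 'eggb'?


Building DP table for s1='gfahbe' (len 6) and s2='eggb' (len 4):
       e  g  g  b
    0  1  2  3  4
  g 1  1  1  2  3
  f 2  2  2  2  3
  a 3  3  3  3  3
  h 4  4  4  4  4
  b 5  5  5  5  4
  e 6  5  6  6  5
Edit distance = dp[6][4] = 5

5


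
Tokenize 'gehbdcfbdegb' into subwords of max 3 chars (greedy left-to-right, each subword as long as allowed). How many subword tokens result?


'gehbdcfbdegb' has 12 characters.
Chunking with max size 3:
  Chunk 1: 'geh' (positions 0-2)
  Chunk 2: 'bdc' (positions 3-5)
  Chunk 3: 'fbd' (positions 6-8)
  Chunk 4: 'egb' (positions 9-11)
Total chunks: ceil(12 / 3) = 4

4


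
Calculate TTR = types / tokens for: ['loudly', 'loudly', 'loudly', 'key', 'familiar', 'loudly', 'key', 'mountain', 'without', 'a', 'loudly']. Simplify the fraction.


Tokens: 11
Unique types: ('a', 'familiar', 'key', 'loudly', 'mountain', 'without') = 6
TTR = 6/11
Already in lowest terms.

6/11


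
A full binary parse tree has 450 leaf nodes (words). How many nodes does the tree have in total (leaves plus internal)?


Leaf nodes (terminals): 450
Internal nodes = n - 1 = 450 - 1 = 449
Total = leaves + internal = 450 + 449 = 899

899


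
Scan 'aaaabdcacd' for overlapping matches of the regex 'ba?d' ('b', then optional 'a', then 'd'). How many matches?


Pattern: ba?d means 'b', then optional 'a', then 'd'.
Scanning 'aaaabdcacd' position-by-position:
  Pos 0: window 'aaa' -> no
  Pos 1: window 'aaa' -> no
  Pos 2: window 'aab' -> no
  Pos 3: window 'abd' -> no
  Pos 4: window 'bdc' -> MATCH
  Pos 5: window 'dca' -> no
  Pos 6: window 'cac' -> no
  Pos 7: window 'acd' -> no
  Pos 8: window 'cd' -> no
  Pos 9: window 'd' -> no
Total matches: 1

1


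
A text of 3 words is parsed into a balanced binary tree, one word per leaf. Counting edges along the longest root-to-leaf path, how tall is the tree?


In a balanced binary tree with n leaves the deepest leaf is ceil(log2(n)) edges below the root.
log2(3) = 1.5850
ceil(1.5850) = 2
height (edges) = 2

2


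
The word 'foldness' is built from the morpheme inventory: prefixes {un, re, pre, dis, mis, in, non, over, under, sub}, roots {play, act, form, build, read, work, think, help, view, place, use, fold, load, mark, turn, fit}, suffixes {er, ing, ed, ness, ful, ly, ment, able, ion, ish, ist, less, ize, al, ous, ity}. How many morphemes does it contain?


Segmenting 'foldness' against the inventory:
  'fold' -> root (morpheme 1)
  'ness' -> suffix (morpheme 2)
Total morphemes: 2

2


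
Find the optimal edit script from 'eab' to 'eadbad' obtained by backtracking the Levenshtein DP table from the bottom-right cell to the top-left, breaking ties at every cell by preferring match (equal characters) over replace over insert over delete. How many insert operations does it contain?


Edit distance = 3. Backtracking from cell (3, 6) with preference match > replace > insert > delete,
then listing the resulting alignment 'eab' -> 'eadbad' left to right:
  Step 1: keep 'e'
  Step 2: keep 'a'
  Step 3: insert 'd' [insertion #1]
  Step 4: keep 'b'
  Step 5: insert 'a' [insertion #2]
  Step 6: insert 'd' [insertion #3]
Total insertions: 3

3


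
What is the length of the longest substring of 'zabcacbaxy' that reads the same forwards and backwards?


Scanning 'zabcacbaxy' for palindromic substrings.
Substring at positions 1-7: 'abcacba'.
Check: reverse('abcacba') = 'abcacba' -> palindrome confirmed.
Neighbouring characters ('z' / 'x') break symmetry, so it cannot extend further.
No longer palindromic substring exists; longest length = 7

7


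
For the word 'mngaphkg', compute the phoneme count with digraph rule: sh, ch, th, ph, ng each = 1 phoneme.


Parsing 'mngaphkg' greedily, digraphs first:
  'm' -> consonant phoneme (phonemes so far: 1)
  'ng' -> digraph (1 consonant phoneme) (phonemes so far: 2)
  'a' -> vowel phoneme (phonemes so far: 3)
  'ph' -> digraph (1 consonant phoneme) (phonemes so far: 4)
  'k' -> consonant phoneme (phonemes so far: 5)
  'g' -> consonant phoneme (phonemes so far: 6)
Total phonemes: 6

6


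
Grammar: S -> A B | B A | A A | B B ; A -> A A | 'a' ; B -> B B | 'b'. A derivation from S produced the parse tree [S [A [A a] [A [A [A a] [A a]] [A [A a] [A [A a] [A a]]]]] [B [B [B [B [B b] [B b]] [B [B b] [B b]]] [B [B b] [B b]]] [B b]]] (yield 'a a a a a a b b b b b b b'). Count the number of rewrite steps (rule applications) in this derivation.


Every bracketed nonterminal node [X ...] in the tree is produced by exactly one rule application.
Reading the tree off as a leftmost derivation:
  Step 1: S  =>  A B   (applied S -> A B)
  Step 2: A B  =>  A A B   (applied A -> A A)
  Step 3: A A B  =>  a A B   (applied A -> a)
  Step 4: a A B  =>  a A A B   (applied A -> A A)
  Step 5: a A A B  =>  a A A A B   (applied A -> A A)
  Step 6: a A A A B  =>  a a A A B   (applied A -> a)
  Step 7: a a A A B  =>  a a a A B   (applied A -> a)
  Step 8: a a a A B  =>  a a a A A B   (applied A -> A A)
  Step 9: a a a A A B  =>  a a a a A B   (applied A -> a)
  Step 10: a a a a A B  =>  a a a a A A B   (applied A -> A A)
  Step 11: a a a a A A B  =>  a a a a a A B   (applied A -> a)
  Step 12: a a a a a A B  =>  a a a a a a B   (applied A -> a)
  Step 13: a a a a a a B  =>  a a a a a a B B   (applied B -> B B)
  Step 14: a a a a a a B B  =>  a a a a a a B B B   (applied B -> B B)
  Step 15: a a a a a a B B B  =>  a a a a a a B B B B   (applied B -> B B)
  Step 16: a a a a a a B B B B  =>  a a a a a a B B B B B   (applied B -> B B)
  Step 17: a a a a a a B B B B B  =>  a a a a a a b B B B B   (applied B -> b)
  Step 18: a a a a a a b B B B B  =>  a a a a a a b b B B B   (applied B -> b)
  Step 19: a a a a a a b b B B B  =>  a a a a a a b b B B B B   (applied B -> B B)
  Step 20: a a a a a a b b B B B B  =>  a a a a a a b b b B B B   (applied B -> b)
  Step 21: a a a a a a b b b B B B  =>  a a a a a a b b b b B B   (applied B -> b)
  Step 22: a a a a a a b b b b B B  =>  a a a a a a b b b b B B B   (applied B -> B B)
  Step 23: a a a a a a b b b b B B B  =>  a a a a a a b b b b b B B   (applied B -> b)
  Step 24: a a a a a a b b b b b B B  =>  a a a a a a b b b b b b B   (applied B -> b)
  Step 25: a a a a a a b b b b b b B  =>  a a a a a a b b b b b b b   (applied B -> b)
Final yield: a a a a a a b b b b b b b
Total rewrite steps: 25

25
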